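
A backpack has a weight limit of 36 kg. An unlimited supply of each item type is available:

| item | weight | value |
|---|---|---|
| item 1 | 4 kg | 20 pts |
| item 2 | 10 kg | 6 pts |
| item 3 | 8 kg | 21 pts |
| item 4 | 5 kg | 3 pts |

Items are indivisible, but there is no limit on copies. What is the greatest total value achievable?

180 pts

Best value-per-unit is item 1 at 20/4, and filling with it alone uses weight 9×4=36. No mix of the others beats 9×20 = 180.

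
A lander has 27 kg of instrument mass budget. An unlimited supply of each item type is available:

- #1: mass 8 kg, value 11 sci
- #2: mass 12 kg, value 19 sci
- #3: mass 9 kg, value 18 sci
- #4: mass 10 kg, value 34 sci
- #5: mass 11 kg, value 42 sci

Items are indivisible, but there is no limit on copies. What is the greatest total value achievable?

84 sci

Best value-per-unit is #5 at 42/11, and filling with it alone uses mass 2×11=22. No mix of the others beats 2×42 = 84.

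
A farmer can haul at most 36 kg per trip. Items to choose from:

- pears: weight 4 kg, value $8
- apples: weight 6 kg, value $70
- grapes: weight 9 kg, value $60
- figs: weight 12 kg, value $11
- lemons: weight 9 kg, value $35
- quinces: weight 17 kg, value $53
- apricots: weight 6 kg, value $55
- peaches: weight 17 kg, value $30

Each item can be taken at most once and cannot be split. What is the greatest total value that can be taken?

$228

This is a 0/1 knapsack; check combinations near the capacity.
- pears+apples+grapes+lemons+apricots: weight 4+6+9+9+6=34, value 8+70+60+35+55=228
- apples+grapes+lemons+apricots: weight 6+9+9+6=30, value 70+60+35+55=220
- apples+grapes+figs+apricots: weight 6+9+12+6=33, value 70+60+11+55=196
Best: $228.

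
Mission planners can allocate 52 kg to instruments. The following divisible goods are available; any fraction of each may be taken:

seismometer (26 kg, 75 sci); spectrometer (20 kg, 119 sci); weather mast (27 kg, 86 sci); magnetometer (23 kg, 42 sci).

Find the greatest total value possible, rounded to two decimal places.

Take in order of value per unit:
- spectrometer (119/20 per unit): all 20 → value 119, running total 119.00
- weather mast (86/27 per unit): all 27 → value 86, running total 205.00
- seismometer (75/26 per unit): 5 of 26 → value 5×75/26 = 14.4231, running total 219.42
Total 219.42.

219.42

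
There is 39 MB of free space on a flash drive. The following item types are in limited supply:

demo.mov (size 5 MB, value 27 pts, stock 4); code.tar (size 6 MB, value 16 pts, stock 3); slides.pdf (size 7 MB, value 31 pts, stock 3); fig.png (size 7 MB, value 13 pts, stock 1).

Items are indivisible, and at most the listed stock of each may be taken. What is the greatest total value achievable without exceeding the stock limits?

Best selections within size 39 and stock limits:
- 3×demo.mov + 3×slides.pdf: size 36, value 174
- 4×demo.mov + 2×code.tar + 1×slides.pdf: size 39, value 171
- 4×demo.mov + 2×slides.pdf: size 34, value 170
- 2×demo.mov + 1×code.tar + 3×slides.pdf: size 37, value 163
Best: 174 pts.

174 pts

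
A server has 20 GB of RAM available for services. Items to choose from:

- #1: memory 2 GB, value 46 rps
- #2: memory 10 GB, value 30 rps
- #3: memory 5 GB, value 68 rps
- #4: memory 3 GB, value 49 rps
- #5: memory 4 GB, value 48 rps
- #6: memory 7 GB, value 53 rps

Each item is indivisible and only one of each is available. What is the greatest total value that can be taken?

218 rps

This is a 0/1 knapsack; check combinations near the capacity.
- #3+#4+#5+#6: memory 5+3+4+7=19, value 68+49+48+53=218
- #1+#3+#4+#6: memory 2+5+3+7=17, value 46+68+49+53=216
- #1+#3+#5+#6: memory 2+5+4+7=18, value 46+68+48+53=215
- #1+#3+#4+#5: memory 2+5+3+4=14, value 46+68+49+48=211
- #1+#4+#5+#6: memory 2+3+4+7=16, value 46+49+48+53=196
Best: 218 rps.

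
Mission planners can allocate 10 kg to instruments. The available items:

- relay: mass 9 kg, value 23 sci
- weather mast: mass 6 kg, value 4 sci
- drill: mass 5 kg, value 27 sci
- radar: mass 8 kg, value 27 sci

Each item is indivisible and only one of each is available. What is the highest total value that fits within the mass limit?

Check high-value combinations within 10 kg:
- drill: mass 5, value 27
- radar: mass 8, value 27
- relay: mass 9, value 23
- weather mast: mass 6, value 4
Best: 27 sci.

27 sci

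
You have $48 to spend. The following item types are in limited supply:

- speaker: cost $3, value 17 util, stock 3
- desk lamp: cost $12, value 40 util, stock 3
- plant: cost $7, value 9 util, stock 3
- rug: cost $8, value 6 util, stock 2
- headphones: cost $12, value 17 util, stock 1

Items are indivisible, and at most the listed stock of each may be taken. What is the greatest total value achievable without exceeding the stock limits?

171 util

Best selections within cost 48 and stock limits:
- 3×speaker + 3×desk lamp: cost 45, value 171
- 2×speaker + 3×desk lamp: cost 42, value 154
- 3×speaker + 2×desk lamp + 2×plant: cost 47, value 149
Best: 171 util.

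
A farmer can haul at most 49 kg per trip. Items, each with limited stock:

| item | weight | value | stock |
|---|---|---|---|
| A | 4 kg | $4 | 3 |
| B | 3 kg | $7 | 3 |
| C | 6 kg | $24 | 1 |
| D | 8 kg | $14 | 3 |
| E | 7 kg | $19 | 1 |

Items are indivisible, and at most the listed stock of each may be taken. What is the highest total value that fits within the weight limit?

$106

Top feasible selections:
- 3×B + 1×C + 3×D + 1×E: weight 46, value 106
- 1×A + 2×B + 1×C + 3×D + 1×E: weight 47, value 103
- 2×A + 3×B + 1×C + 2×D + 1×E: weight 46, value 100
Best: $106.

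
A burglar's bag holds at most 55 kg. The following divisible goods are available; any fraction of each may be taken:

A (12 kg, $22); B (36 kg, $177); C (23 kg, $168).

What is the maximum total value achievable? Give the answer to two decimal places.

325.33

Take in order of value per unit:
- C (168/23 per unit): all 23 → value 168, running total 168.00
- B (177/36 per unit): 32 of 36 → value 32×177/36 = 157.3333, running total 325.33
Total 325.33.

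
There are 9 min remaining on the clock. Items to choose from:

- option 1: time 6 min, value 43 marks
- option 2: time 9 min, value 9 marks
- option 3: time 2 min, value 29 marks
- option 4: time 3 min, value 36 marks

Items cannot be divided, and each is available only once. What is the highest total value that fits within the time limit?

Check high-value combinations within 9 min:
- option 1+option 4: time 6+3=9, value 43+36=79
- option 1+option 3: time 6+2=8, value 43+29=72
- option 3+option 4: time 2+3=5, value 29+36=65
- option 1: time 6, value 43
- option 4: time 3, value 36
Best: 79 marks.

79 marks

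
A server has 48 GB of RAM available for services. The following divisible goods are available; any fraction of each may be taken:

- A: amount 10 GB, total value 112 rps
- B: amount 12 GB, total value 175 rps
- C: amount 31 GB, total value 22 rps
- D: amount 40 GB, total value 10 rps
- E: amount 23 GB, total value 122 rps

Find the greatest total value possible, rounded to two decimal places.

411.13

Take in order of value per unit:
- B (175/12 per unit): all 12 → value 175, running total 175.00
- A (112/10 per unit): all 10 → value 112, running total 287.00
- E (122/23 per unit): all 23 → value 122, running total 409.00
- C (22/31 per unit): 3 of 31 → value 3×22/31 = 2.1290, running total 411.13
Total 411.13.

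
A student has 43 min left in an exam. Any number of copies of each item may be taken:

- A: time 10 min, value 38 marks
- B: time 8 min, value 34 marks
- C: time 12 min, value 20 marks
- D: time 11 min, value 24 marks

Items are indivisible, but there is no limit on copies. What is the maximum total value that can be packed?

Best value-per-unit is B at 34/8; filling with it alone gives 5×34 = 170.
Optimal mix: 1×A + 4×B → time 42, value 174.

174 marks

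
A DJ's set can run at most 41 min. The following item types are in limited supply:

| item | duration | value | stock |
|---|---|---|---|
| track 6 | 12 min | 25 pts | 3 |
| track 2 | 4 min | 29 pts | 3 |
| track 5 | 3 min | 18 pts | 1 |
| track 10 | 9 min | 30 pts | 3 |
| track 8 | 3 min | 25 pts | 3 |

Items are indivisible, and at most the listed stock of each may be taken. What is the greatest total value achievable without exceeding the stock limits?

Top feasible selections:
- 3×track 2 + 2×track 10 + 3×track 8: duration 39, value 222
- 3×track 2 + 1×track 5 + 2×track 10 + 2×track 8: duration 39, value 215
Best: 222 pts.

222 pts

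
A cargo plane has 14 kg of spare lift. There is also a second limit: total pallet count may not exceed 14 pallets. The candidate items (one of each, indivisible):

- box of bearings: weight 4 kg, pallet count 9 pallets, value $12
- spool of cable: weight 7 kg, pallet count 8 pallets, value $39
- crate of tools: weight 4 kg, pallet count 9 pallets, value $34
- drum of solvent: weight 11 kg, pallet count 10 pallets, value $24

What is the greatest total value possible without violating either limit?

$39

Feasible sets respecting both limits:
- spool of cable: weight 7, pallet count 8, value 39
- crate of tools: weight 4, pallet count 9, value 34
- drum of solvent: weight 11, pallet count 10, value 24
Best: $39.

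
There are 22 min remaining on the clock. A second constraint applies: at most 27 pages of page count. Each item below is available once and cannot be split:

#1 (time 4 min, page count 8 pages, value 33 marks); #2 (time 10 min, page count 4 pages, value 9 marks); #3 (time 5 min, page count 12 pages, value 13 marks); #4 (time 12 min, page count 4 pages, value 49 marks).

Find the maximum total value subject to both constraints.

Feasible sets respecting both limits:
- #1+#3+#4: time 21, page count 24, value 95
- #1+#4: time 16, page count 12, value 82
- #3+#4: time 17, page count 16, value 62
Best: 95 marks.

95 marks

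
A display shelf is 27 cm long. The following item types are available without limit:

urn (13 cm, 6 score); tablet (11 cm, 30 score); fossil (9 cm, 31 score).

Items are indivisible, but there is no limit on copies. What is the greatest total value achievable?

93 score

Best value-per-unit is fossil at 31/9, and filling with it alone uses length 3×9=27. No mix of the others beats 3×31 = 93.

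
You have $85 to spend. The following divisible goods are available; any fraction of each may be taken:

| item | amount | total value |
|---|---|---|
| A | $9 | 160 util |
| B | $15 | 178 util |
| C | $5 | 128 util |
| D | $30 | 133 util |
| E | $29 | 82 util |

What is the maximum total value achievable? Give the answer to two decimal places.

672.52

Take in order of value per unit:
- C (128/5 per unit): all 5 → value 128, running total 128.00
- A (160/9 per unit): all 9 → value 160, running total 288.00
- B (178/15 per unit): all 15 → value 178, running total 466.00
- D (133/30 per unit): all 30 → value 133, running total 599.00
- E (82/29 per unit): 26 of 29 → value 26×82/29 = 73.5172, running total 672.52
Total 672.52.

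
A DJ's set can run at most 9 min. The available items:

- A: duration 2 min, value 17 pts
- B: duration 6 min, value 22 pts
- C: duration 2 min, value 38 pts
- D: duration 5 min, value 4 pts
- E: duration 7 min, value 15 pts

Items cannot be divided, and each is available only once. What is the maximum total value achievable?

This is a 0/1 knapsack; check combinations near the capacity.
- B+C: duration 6+2=8, value 22+38=60
- A+C+D: duration 2+2+5=9, value 17+38+4=59
- A+C: duration 2+2=4, value 17+38=55
Best: 60 pts.

60 pts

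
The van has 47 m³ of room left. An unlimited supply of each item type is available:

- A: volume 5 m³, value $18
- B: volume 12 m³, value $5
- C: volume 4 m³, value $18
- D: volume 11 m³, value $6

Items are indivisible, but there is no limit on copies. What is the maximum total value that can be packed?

$198

Best value-per-unit is C at 18/4; filling with it alone gives 11×18 = 198.
Optimal mix: 3×A + 8×C → volume 47, value 198.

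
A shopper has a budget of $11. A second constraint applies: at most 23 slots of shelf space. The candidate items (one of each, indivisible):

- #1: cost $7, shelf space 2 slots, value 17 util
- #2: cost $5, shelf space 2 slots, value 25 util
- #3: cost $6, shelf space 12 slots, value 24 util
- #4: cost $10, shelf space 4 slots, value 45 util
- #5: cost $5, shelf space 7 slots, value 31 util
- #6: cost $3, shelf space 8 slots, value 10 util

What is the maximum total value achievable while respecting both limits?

Feasible sets respecting both limits:
- #2+#5: cost 10, shelf space 9, value 56
- #3+#5: cost 11, shelf space 19, value 55
- #2+#3: cost 11, shelf space 14, value 49
Best: 56 util.

56 util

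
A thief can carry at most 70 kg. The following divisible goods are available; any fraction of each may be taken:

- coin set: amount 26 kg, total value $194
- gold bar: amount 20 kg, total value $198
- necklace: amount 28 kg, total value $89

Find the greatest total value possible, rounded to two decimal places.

Take in order of value per unit:
- gold bar (198/20 per unit): all 20 → value 198, running total 198.00
- coin set (194/26 per unit): all 26 → value 194, running total 392.00
- necklace (89/28 per unit): 24 of 28 → value 24×89/28 = 76.2857, running total 468.29
Total 468.29.

468.29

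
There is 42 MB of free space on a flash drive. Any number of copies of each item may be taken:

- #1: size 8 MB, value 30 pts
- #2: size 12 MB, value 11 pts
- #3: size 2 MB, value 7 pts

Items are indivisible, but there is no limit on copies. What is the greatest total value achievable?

Best value-per-unit is #1 at 30/8; filling with it alone gives 5×30 = 150.
Optimal mix: 5×#1 + 1×#3 → size 42, value 157.

157 pts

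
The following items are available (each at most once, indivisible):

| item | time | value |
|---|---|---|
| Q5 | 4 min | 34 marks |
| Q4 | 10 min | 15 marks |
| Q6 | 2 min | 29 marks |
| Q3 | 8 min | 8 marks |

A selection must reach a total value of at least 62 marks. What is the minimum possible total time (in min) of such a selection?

Subsets with value ≥ 62, sorted by total time:
- Q5+Q6: time 6, value 63
- Q5+Q6+Q3: time 14, value 71
- Q5+Q4+Q6: time 16, value 78
Minimum time: 6 min.

6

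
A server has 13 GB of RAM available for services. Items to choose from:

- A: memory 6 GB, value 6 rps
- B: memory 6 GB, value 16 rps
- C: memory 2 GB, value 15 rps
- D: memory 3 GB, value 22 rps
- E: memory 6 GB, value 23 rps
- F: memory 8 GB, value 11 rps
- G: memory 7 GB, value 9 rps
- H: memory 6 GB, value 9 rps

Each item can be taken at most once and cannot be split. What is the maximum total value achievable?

60 rps

This is a 0/1 knapsack; check combinations near the capacity.
- C+D+E: memory 2+3+6=11, value 15+22+23=60
- B+C+D: memory 6+2+3=11, value 16+15+22=53
- C+D+F: memory 2+3+8=13, value 15+22+11=48
- C+D+H: memory 2+3+6=11, value 15+22+9=46
- C+D+G: memory 2+3+7=12, value 15+22+9=46
Best: 60 rps.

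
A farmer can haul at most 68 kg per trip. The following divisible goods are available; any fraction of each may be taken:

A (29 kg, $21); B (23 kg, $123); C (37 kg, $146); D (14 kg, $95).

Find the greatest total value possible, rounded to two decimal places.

Take in order of value per unit:
- D (95/14 per unit): all 14 → value 95, running total 95.00
- B (123/23 per unit): all 23 → value 123, running total 218.00
- C (146/37 per unit): 31 of 37 → value 31×146/37 = 122.3243, running total 340.32
Total 340.32.

340.32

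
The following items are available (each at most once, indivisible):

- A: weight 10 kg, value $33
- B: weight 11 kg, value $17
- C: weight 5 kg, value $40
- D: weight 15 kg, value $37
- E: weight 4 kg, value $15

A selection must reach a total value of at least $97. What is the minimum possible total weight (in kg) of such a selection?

30

Subsets with value ≥ 97, sorted by total weight:
- A+C+D: weight 30, value 110
- A+B+C+E: weight 30, value 105
- A+C+D+E: weight 34, value 125
Minimum weight: 30 kg.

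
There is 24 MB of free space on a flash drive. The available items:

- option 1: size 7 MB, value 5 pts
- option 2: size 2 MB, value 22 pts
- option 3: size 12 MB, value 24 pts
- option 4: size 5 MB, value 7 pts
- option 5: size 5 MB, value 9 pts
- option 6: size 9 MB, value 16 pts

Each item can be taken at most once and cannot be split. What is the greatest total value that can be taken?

62 pts

Check high-value combinations within 24 MB:
- option 2+option 3+option 6: size 2+12+9=23, value 22+24+16=62
- option 2+option 3+option 4+option 5: size 2+12+5+5=24, value 22+24+7+9=62
- option 2+option 3+option 5: size 2+12+5=19, value 22+24+9=55
- option 2+option 4+option 5+option 6: size 2+5+5+9=21, value 22+7+9+16=54
- option 2+option 3+option 4: size 2+12+5=19, value 22+24+7=53
Best: 62 pts.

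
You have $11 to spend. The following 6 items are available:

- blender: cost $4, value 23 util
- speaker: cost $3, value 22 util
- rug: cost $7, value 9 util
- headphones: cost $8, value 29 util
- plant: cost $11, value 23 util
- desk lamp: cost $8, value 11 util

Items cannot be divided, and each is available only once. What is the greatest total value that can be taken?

51 util

This is a 0/1 knapsack; check combinations near the capacity.
- speaker+headphones: cost 3+8=11, value 22+29=51
- blender+speaker: cost 4+3=7, value 23+22=45
- speaker+desk lamp: cost 3+8=11, value 22+11=33
- blender+rug: cost 4+7=11, value 23+9=32
Best: 51 util.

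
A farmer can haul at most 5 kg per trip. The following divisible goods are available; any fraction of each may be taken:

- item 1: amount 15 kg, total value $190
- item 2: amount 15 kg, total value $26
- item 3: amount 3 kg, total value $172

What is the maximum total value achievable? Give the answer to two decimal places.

197.33

Take in order of value per unit:
- item 3 (172/3 per unit): all 3 → value 172, running total 172.00
- item 1 (190/15 per unit): 2 of 15 → value 2×190/15 = 25.3333, running total 197.33
Total 197.33.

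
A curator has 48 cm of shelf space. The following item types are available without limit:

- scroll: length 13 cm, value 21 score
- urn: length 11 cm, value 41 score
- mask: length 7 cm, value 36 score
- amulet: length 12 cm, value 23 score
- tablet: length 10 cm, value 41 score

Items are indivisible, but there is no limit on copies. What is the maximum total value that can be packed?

226 score

Best value-per-unit is mask at 36/7; filling with it alone gives 6×36 = 216.
Optimal mix: 4×mask + 2×tablet → length 48, value 226.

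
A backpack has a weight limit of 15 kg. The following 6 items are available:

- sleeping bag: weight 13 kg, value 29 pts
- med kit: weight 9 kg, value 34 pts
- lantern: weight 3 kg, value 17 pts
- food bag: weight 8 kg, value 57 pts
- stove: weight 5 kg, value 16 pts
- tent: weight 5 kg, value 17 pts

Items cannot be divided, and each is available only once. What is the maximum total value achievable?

74 pts

Check high-value combinations within 15 kg:
- lantern+food bag: weight 3+8=11, value 17+57=74
- food bag+tent: weight 8+5=13, value 57+17=74
- food bag+stove: weight 8+5=13, value 57+16=73
- food bag: weight 8, value 57
Best: 74 pts.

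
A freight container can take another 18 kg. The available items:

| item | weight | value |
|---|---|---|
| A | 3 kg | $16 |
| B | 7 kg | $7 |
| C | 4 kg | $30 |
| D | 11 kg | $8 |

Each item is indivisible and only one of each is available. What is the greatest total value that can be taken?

Check high-value combinations within 18 kg:
- A+C+D: weight 3+4+11=18, value 16+30+8=54
- A+B+C: weight 3+7+4=14, value 16+7+30=53
- A+C: weight 3+4=7, value 16+30=46
Best: $54.

$54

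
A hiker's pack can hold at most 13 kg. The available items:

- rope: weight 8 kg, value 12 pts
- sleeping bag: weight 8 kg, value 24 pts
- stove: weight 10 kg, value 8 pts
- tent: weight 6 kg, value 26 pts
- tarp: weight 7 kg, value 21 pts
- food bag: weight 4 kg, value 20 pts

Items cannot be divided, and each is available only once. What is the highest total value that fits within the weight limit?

47 pts

Check high-value combinations within 13 kg:
- tent+tarp: weight 6+7=13, value 26+21=47
- tent+food bag: weight 6+4=10, value 26+20=46
- sleeping bag+food bag: weight 8+4=12, value 24+20=44
Best: 47 pts.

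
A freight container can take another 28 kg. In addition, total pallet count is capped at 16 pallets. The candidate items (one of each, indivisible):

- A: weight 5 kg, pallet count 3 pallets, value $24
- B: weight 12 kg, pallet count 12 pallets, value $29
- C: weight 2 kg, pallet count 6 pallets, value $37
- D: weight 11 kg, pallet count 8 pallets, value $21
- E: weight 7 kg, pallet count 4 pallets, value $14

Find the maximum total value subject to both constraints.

$75

Feasible sets respecting both limits:
- A+C+E: weight 14, pallet count 13, value 75
- A+C: weight 7, pallet count 9, value 61
- A+D+E: weight 23, pallet count 15, value 59
Best: $75.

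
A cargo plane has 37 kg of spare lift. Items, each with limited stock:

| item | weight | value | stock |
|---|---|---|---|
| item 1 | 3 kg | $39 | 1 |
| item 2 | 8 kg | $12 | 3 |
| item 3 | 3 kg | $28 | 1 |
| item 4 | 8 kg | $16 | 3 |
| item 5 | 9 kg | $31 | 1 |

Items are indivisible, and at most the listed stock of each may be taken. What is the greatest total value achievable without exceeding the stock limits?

Top feasible selections:
- 1×item 1 + 1×item 3 + 2×item 4 + 1×item 5: weight 31, value 130
- 1×item 1 + 1×item 2 + 1×item 3 + 1×item 4 + 1×item 5: weight 31, value 126
Best: $130.

$130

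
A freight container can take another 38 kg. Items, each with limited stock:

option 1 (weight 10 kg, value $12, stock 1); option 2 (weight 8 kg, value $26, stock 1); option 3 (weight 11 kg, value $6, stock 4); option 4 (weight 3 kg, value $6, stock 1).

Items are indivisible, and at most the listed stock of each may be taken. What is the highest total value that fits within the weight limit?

Top feasible selections:
- 1×option 1 + 1×option 2 + 1×option 3 + 1×option 4: weight 32, value 50
- 1×option 1 + 1×option 2 + 1×option 4: weight 21, value 44
- 1×option 1 + 1×option 2 + 1×option 3: weight 29, value 44
- 1×option 2 + 2×option 3 + 1×option 4: weight 33, value 44
Best: $50.

$50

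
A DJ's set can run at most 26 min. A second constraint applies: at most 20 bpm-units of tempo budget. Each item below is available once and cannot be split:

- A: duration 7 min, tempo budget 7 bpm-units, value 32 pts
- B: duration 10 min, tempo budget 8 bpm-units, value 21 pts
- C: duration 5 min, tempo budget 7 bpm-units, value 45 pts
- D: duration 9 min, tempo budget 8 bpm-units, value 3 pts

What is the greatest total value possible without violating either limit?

77 pts

Feasible sets respecting both limits:
- A+C: duration 12, tempo budget 14, value 77
- B+C: duration 15, tempo budget 15, value 66
- A+B: duration 17, tempo budget 15, value 53
- C+D: duration 14, tempo budget 15, value 48
Best: 77 pts.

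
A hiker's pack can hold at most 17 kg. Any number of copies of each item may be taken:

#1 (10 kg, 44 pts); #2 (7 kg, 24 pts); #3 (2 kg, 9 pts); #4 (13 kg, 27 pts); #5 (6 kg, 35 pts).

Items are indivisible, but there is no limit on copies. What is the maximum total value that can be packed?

88 pts

Best value-per-unit is #5 at 35/6; filling with it alone gives 2×35 = 70.
Optimal mix: 2×#3 + 2×#5 → weight 16, value 88.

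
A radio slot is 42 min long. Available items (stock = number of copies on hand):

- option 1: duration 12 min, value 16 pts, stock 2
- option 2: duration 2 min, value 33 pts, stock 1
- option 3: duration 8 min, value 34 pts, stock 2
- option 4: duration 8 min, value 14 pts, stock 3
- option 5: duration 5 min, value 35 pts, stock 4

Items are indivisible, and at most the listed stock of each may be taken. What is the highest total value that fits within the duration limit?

241 pts

Best selections within duration 42 and stock limits:
- 1×option 2 + 2×option 3 + 4×option 5: duration 38, value 241
- 1×option 1 + 1×option 2 + 1×option 3 + 4×option 5: duration 42, value 223
- 1×option 2 + 1×option 3 + 1×option 4 + 4×option 5: duration 38, value 221
Best: 241 pts.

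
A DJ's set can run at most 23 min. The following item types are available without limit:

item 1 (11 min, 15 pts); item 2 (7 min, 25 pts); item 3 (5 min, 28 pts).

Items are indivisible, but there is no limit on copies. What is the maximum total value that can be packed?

Best value-per-unit is item 3 at 28/5, and filling with it alone uses duration 4×5=20. No mix of the others beats 4×28 = 112.

112 pts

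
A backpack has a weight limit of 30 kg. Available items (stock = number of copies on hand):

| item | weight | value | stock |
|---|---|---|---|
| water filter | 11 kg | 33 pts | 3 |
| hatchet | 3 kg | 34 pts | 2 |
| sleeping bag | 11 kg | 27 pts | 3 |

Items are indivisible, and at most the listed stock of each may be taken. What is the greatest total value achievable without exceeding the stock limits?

134 pts

Top feasible selections:
- 2×water filter + 2×hatchet: weight 28, value 134
- 1×water filter + 2×hatchet + 1×sleeping bag: weight 28, value 128
Best: 134 pts.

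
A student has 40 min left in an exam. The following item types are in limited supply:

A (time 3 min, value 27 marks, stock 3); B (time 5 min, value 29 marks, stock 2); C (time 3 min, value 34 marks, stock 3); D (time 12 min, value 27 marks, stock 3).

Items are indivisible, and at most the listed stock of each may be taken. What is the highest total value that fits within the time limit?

268 marks

Top feasible selections:
- 3×A + 2×B + 3×C + 1×D: time 40, value 268
- 3×A + 2×B + 3×C: time 28, value 241
Best: 268 marks.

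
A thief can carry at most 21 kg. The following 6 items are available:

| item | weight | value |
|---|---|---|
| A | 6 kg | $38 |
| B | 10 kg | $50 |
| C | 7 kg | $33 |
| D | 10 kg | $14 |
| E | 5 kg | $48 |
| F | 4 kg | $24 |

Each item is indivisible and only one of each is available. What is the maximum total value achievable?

$136

This is a 0/1 knapsack; check combinations near the capacity.
- A+B+E: weight 6+10+5=21, value 38+50+48=136
- B+E+F: weight 10+5+4=19, value 50+48+24=122
- A+C+E: weight 6+7+5=18, value 38+33+48=119
Best: $136.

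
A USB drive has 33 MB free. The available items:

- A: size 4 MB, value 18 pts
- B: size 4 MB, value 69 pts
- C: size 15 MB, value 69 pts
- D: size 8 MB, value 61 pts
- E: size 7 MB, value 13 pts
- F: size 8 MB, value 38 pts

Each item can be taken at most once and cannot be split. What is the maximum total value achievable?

This is a 0/1 knapsack; check combinations near the capacity.
- A+B+C+D: size 4+4+15+8=31, value 18+69+69+61=217
- B+C+D: size 4+15+8=27, value 69+69+61=199
- A+B+D+E+F: size 4+4+8+7+8=31, value 18+69+61+13+38=199
Best: 217 pts.

217 pts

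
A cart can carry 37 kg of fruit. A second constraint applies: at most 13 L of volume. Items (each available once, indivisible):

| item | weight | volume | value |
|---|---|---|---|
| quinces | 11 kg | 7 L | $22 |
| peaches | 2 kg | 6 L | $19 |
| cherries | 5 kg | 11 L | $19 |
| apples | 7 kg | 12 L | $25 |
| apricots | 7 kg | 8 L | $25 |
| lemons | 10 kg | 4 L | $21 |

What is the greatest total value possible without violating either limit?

Feasible sets respecting both limits:
- apricots+lemons: weight 17, volume 12, value 46
- quinces+lemons: weight 21, volume 11, value 43
- quinces+peaches: weight 13, volume 13, value 41
Best: $46.

$46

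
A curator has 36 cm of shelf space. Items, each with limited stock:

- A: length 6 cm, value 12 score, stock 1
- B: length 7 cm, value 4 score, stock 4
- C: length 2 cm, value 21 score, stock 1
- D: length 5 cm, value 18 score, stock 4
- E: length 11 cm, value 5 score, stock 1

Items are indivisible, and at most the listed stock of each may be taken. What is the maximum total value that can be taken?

Top feasible selections:
- 1×A + 1×B + 1×C + 4×D: length 35, value 109
- 1×A + 1×C + 4×D: length 28, value 105
Best: 109 score.

109 score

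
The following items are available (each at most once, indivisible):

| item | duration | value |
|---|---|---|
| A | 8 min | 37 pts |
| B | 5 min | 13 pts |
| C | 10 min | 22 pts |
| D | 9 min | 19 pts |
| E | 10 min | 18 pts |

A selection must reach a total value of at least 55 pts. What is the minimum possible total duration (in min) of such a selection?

Subsets with value ≥ 55, sorted by total duration:
- A+D: duration 17, value 56
- A+C: duration 18, value 59
- A+E: duration 18, value 55
Minimum duration: 17 min.

17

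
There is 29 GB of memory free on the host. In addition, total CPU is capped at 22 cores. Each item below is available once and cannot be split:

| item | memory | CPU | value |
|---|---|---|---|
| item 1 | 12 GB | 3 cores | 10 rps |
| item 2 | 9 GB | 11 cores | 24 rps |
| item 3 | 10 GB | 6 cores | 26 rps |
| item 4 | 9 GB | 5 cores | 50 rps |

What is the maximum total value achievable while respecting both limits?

Feasible sets respecting both limits:
- item 2+item 3+item 4: memory 28, CPU 22, value 100
- item 3+item 4: memory 19, CPU 11, value 76
- item 2+item 4: memory 18, CPU 16, value 74
Best: 100 rps.

100 rps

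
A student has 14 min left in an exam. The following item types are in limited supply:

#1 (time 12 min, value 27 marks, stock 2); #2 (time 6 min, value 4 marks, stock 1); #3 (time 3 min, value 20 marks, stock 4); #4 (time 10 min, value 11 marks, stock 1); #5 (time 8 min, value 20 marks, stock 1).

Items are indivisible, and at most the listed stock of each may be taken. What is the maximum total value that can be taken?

80 marks

Best selections within time 14 and stock limits:
- 4×#3: time 12, value 80
- 3×#3: time 9, value 60
- 2×#3 + 1×#5: time 14, value 60
- 1×#2 + 2×#3: time 12, value 44
Best: 80 marks.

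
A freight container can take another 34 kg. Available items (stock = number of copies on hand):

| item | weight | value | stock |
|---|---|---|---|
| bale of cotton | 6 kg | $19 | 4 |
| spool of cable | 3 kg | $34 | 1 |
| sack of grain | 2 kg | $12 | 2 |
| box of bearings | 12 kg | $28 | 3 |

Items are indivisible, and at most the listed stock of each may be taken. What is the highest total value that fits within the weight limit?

Best selections within weight 34 and stock limits:
- 4×bale of cotton + 1×spool of cable + 2×sack of grain: weight 31, value 134
- 2×bale of cotton + 1×spool of cable + 2×sack of grain + 1×box of bearings: weight 31, value 124
- 4×bale of cotton + 1×spool of cable + 1×sack of grain: weight 29, value 122
- 3×bale of cotton + 1×spool of cable + 1×box of bearings: weight 33, value 119
Best: $134.

$134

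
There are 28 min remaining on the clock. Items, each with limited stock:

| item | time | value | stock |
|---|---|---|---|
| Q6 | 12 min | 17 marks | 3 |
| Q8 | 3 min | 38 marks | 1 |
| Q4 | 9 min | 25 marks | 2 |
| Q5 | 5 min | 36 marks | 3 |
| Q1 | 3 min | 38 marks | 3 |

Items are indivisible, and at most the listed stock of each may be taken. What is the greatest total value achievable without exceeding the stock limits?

Best selections within time 28 and stock limits:
- 1×Q8 + 3×Q5 + 3×Q1: time 27, value 260
- 1×Q8 + 2×Q5 + 3×Q1: time 22, value 224
- 3×Q5 + 3×Q1: time 24, value 222
- 1×Q8 + 3×Q5 + 2×Q1: time 24, value 222
Best: 260 marks.

260 marks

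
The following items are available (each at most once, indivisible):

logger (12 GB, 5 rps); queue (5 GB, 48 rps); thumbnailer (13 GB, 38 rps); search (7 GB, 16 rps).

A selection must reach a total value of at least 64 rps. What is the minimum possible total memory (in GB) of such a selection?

Subsets with value ≥ 64, sorted by total memory:
- queue+search: memory 12, value 64
- queue+thumbnailer: memory 18, value 86
- logger+queue+search: memory 24, value 69
Minimum memory: 12 GB.

12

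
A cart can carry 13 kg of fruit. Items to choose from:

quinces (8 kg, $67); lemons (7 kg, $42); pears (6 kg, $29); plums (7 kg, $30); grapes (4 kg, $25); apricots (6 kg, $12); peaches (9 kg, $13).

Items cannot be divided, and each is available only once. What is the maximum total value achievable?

$92

Check high-value combinations within 13 kg:
- quinces+grapes: weight 8+4=12, value 67+25=92
- lemons+pears: weight 7+6=13, value 42+29=71
- quinces: weight 8, value 67
- lemons+grapes: weight 7+4=11, value 42+25=67
- pears+plums: weight 6+7=13, value 29+30=59
Best: $92.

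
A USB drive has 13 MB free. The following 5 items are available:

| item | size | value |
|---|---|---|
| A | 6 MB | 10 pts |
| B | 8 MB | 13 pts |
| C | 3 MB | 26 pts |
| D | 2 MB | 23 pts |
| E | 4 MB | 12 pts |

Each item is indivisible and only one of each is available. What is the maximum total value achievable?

62 pts

Check high-value combinations within 13 MB:
- B+C+D: size 8+3+2=13, value 13+26+23=62
- C+D+E: size 3+2+4=9, value 26+23+12=61
- A+C+D: size 6+3+2=11, value 10+26+23=59
- C+D: size 3+2=5, value 26+23=49
- A+C+E: size 6+3+4=13, value 10+26+12=48
Best: 62 pts.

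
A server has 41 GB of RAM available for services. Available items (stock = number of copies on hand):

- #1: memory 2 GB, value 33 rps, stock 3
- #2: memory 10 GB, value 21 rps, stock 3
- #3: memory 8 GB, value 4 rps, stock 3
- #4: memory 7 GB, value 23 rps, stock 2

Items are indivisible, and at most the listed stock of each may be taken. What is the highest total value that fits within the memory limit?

187 rps

Best selections within memory 41 and stock limits:
- 3×#1 + 2×#2 + 2×#4: memory 40, value 187
- 3×#1 + 1×#2 + 1×#3 + 2×#4: memory 38, value 170
- 3×#1 + 2×#2 + 1×#3 + 1×#4: memory 41, value 168
- 3×#1 + 1×#2 + 2×#4: memory 30, value 166
Best: 187 rps.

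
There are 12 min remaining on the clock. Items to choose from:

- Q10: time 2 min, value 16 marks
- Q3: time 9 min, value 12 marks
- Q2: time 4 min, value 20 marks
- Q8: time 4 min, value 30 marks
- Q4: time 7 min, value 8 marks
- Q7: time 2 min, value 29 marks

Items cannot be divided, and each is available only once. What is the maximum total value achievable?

95 marks

This is a 0/1 knapsack; check combinations near the capacity.
- Q10+Q2+Q8+Q7: time 2+4+4+2=12, value 16+20+30+29=95
- Q2+Q8+Q7: time 4+4+2=10, value 20+30+29=79
- Q10+Q8+Q7: time 2+4+2=8, value 16+30+29=75
Best: 95 marks.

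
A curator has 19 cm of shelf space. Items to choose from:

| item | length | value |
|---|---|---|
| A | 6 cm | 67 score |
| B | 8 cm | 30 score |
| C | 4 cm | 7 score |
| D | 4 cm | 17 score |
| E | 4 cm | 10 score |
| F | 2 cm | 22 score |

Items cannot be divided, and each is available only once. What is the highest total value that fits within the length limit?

119 score

Check high-value combinations within 19 cm:
- A+B+F: length 6+8+2=16, value 67+30+22=119
- A+D+E+F: length 6+4+4+2=16, value 67+17+10+22=116
- A+B+D: length 6+8+4=18, value 67+30+17=114
- A+C+D+F: length 6+4+4+2=16, value 67+7+17+22=113
- A+B+E: length 6+8+4=18, value 67+30+10=107
Best: 119 score.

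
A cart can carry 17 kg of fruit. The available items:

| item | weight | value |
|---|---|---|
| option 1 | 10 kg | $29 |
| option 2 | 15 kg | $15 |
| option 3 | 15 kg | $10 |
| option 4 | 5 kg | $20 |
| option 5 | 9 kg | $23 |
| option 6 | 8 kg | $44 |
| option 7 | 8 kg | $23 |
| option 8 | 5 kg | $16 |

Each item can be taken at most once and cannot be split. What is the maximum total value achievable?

$67

Check high-value combinations within 17 kg:
- option 6+option 7: weight 8+8=16, value 44+23=67
- option 5+option 6: weight 9+8=17, value 23+44=67
- option 4+option 6: weight 5+8=13, value 20+44=64
- option 6+option 8: weight 8+5=13, value 44+16=60
- option 1+option 4: weight 10+5=15, value 29+20=49
Best: $67.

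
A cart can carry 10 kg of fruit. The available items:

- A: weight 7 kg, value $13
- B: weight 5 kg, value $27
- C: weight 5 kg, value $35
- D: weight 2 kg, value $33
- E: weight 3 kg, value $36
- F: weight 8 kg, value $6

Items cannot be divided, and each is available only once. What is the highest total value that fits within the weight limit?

Check high-value combinations within 10 kg:
- C+D+E: weight 5+2+3=10, value 35+33+36=104
- B+D+E: weight 5+2+3=10, value 27+33+36=96
- C+E: weight 5+3=8, value 35+36=71
- D+E: weight 2+3=5, value 33+36=69
Best: $104.

$104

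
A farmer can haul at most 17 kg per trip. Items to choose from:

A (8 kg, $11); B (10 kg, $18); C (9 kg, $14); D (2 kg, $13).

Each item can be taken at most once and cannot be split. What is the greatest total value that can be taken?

$31

Check high-value combinations within 17 kg:
- B+D: weight 10+2=12, value 18+13=31
- C+D: weight 9+2=11, value 14+13=27
- A+C: weight 8+9=17, value 11+14=25
Best: $31.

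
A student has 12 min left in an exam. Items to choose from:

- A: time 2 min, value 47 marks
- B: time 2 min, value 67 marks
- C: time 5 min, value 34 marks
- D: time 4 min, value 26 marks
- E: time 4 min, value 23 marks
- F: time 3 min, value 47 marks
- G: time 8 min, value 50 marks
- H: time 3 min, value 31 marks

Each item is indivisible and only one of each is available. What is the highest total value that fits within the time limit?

Check high-value combinations within 12 min:
- A+B+C+F: time 2+2+5+3=12, value 47+67+34+47=195
- A+B+F+H: time 2+2+3+3=10, value 47+67+47+31=192
- A+B+D+F: time 2+2+4+3=11, value 47+67+26+47=187
Best: 195 marks.

195 marks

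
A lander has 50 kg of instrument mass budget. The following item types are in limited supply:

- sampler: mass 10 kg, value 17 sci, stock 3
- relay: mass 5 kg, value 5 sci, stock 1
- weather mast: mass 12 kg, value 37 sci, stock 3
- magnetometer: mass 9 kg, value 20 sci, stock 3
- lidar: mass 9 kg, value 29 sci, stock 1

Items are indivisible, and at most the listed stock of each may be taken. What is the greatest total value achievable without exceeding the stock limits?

Best selections within mass 50 and stock limits:
- 1×relay + 3×weather mast + 1×lidar: mass 50, value 145
- 3×weather mast + 1×lidar: mass 45, value 140
- 1×relay + 3×weather mast + 1×magnetometer: mass 50, value 136
- 3×weather mast + 1×magnetometer: mass 45, value 131
Best: 145 sci.

145 sci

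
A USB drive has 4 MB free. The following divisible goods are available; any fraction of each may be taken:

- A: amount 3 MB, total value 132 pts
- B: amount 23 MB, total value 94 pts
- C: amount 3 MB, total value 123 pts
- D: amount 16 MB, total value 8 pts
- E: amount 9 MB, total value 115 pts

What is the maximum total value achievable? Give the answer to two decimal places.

173.00

Take in order of value per unit:
- A (132/3 per unit): all 3 → value 132, running total 132.00
- C (123/3 per unit): 1 of 3 → value 1×123/3 = 41.0000, running total 173.00
Total 173.00.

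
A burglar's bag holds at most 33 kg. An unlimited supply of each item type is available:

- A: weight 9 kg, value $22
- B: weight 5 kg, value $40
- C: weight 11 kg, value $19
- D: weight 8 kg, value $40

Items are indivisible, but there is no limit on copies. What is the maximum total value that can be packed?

$240

Best value-per-unit is B at 40/5, and filling with it alone uses weight 6×5=30. No mix of the others beats 6×40 = 240.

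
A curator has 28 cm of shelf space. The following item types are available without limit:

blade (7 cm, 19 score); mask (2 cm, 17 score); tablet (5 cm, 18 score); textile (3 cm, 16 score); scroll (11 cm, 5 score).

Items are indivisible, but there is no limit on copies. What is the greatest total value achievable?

238 score

Best value-per-unit is mask at 17/2, and filling with it alone uses length 14×2=28. No mix of the others beats 14×17 = 238.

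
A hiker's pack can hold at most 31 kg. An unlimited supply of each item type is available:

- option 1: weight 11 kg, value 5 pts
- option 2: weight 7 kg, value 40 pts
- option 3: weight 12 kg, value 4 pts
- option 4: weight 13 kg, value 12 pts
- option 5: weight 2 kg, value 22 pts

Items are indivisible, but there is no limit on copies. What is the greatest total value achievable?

Best value-per-unit is option 5 at 22/2, and filling with it alone uses weight 15×2=30. No mix of the others beats 15×22 = 330.

330 pts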